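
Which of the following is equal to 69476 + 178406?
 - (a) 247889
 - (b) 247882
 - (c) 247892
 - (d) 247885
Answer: b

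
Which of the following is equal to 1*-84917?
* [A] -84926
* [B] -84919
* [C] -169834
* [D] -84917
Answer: D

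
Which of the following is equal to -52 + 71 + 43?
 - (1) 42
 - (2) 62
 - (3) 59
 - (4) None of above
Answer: 2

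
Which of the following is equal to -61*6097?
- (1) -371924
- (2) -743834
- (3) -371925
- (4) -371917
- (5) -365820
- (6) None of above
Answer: 4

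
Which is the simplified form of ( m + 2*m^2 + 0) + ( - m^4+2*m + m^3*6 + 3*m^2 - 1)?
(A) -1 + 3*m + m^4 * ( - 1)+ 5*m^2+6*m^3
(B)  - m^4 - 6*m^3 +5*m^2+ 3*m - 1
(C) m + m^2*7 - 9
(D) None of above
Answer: A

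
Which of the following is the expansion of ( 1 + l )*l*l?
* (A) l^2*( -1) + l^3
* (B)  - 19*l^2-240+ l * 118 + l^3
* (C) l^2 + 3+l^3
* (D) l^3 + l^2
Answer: D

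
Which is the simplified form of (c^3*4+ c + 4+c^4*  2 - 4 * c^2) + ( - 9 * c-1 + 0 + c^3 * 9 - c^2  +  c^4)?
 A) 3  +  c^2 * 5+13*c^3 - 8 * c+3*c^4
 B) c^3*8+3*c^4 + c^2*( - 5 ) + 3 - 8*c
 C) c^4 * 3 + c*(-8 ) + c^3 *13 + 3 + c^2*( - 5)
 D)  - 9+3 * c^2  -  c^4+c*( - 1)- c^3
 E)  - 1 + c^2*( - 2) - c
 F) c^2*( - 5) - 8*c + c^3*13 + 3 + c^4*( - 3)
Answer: C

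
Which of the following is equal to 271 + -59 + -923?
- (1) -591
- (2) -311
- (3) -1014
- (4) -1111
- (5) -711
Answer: 5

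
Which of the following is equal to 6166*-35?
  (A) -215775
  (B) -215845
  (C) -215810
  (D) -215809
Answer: C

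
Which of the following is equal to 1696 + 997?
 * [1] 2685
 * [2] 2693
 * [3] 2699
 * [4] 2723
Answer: 2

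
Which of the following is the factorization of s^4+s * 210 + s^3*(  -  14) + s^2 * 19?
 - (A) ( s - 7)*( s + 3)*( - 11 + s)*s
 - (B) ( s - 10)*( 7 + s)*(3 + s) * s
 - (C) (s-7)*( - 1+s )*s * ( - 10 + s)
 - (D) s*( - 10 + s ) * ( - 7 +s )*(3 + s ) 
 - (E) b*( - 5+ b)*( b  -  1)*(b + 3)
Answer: D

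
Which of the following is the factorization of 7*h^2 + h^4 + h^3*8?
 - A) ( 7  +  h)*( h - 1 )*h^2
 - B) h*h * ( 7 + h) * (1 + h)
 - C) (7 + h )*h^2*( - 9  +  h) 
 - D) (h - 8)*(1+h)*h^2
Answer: B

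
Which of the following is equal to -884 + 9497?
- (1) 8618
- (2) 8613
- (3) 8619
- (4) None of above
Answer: 2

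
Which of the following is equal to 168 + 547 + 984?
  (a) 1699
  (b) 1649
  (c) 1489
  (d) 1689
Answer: a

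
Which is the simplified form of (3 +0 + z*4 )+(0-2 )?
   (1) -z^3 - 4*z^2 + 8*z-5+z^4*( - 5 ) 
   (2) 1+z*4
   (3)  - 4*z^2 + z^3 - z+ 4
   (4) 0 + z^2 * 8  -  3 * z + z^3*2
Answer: 2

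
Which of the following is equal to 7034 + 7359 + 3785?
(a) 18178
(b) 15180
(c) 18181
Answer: a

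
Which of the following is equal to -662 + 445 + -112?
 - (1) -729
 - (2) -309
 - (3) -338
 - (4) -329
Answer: 4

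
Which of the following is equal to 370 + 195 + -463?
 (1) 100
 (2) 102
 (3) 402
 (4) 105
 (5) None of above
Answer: 2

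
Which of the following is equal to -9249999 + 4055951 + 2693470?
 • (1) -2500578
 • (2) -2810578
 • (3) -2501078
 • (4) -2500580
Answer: 1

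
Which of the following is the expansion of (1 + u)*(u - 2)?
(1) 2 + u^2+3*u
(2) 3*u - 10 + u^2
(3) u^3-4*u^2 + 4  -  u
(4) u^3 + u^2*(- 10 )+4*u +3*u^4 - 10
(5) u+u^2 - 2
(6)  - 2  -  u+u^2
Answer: 6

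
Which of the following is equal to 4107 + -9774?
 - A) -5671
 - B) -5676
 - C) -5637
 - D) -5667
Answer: D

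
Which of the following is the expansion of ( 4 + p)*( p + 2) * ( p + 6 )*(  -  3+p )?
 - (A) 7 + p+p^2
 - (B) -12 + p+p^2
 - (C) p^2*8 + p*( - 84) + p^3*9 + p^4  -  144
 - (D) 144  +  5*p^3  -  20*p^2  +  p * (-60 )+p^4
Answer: C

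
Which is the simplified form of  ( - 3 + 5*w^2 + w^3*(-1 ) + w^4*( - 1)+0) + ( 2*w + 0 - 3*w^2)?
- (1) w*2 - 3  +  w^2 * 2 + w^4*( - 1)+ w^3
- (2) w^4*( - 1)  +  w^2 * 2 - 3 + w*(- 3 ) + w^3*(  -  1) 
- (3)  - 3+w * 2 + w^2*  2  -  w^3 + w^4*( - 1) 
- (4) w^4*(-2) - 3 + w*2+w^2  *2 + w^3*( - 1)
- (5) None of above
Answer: 3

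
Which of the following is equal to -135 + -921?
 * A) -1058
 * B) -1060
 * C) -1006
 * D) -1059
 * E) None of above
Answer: E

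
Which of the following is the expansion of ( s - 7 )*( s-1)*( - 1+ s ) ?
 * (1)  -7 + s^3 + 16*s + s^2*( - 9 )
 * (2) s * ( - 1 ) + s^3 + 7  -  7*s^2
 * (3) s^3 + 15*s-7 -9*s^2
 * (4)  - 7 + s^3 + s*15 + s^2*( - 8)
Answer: 3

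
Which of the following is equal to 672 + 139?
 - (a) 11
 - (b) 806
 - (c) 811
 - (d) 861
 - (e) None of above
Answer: c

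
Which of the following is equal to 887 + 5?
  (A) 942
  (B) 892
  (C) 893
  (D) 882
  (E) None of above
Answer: B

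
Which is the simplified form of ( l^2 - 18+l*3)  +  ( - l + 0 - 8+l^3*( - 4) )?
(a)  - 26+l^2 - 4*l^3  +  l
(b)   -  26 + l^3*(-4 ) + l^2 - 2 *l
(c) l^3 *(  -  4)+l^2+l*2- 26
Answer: c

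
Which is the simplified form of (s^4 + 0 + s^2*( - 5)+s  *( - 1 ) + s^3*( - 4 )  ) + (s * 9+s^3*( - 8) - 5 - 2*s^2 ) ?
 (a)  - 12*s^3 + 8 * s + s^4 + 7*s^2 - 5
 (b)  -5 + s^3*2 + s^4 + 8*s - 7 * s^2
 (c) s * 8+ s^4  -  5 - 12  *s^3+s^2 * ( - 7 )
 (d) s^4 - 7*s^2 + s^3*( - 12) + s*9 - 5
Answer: c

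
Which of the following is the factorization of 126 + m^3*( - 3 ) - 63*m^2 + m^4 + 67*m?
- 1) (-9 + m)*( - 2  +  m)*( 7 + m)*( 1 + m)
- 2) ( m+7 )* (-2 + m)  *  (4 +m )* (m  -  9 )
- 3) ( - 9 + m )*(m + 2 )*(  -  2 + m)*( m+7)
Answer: 1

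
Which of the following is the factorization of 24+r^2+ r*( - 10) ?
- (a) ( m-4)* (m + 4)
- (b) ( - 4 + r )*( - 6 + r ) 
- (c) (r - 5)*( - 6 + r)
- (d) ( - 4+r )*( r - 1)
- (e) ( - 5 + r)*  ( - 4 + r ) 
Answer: b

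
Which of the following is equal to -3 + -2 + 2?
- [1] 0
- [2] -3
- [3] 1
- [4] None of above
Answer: 2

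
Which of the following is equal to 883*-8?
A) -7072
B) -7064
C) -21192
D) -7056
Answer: B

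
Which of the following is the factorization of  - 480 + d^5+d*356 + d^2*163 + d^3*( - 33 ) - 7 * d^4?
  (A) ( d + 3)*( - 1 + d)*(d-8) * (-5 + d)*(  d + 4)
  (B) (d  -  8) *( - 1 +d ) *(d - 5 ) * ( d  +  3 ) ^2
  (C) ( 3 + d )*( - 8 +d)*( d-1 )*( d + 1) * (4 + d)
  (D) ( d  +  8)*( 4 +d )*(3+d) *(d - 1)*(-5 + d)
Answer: A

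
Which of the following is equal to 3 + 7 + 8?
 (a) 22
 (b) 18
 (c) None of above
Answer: b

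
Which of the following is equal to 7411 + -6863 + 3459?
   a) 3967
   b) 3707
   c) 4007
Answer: c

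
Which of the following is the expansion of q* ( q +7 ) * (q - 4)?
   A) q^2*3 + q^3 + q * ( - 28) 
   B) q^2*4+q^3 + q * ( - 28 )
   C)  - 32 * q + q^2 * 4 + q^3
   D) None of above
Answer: A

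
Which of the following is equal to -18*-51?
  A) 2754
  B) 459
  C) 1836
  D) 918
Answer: D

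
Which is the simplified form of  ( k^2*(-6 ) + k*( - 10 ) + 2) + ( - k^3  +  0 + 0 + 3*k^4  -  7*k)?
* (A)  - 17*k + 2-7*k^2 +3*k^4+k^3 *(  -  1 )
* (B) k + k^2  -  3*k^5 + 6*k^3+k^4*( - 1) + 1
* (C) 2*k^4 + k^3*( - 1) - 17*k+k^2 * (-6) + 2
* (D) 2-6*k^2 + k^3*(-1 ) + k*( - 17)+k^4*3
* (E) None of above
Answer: D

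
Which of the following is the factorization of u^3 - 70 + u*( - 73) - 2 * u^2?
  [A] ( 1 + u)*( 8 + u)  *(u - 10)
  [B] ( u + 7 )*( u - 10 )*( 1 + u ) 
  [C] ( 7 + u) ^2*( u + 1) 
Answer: B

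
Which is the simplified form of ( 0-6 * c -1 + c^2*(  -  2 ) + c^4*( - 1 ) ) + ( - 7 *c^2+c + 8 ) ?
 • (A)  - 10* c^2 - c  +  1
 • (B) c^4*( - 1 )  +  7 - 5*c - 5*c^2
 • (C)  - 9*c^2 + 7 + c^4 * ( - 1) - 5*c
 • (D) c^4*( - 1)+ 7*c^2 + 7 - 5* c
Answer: C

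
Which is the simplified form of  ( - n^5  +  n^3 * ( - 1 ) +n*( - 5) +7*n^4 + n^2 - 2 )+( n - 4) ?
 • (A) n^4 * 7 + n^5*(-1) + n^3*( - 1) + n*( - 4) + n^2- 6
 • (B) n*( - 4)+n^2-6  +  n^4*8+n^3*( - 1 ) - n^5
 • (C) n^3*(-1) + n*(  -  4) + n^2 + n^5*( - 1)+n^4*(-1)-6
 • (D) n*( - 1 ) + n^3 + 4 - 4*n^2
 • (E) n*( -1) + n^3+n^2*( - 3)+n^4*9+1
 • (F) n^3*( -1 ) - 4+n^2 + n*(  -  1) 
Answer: A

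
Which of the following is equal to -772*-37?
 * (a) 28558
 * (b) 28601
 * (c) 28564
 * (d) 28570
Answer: c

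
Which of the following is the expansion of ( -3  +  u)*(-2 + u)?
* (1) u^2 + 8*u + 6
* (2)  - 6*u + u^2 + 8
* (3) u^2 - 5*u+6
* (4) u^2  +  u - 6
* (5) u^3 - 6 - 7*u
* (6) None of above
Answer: 3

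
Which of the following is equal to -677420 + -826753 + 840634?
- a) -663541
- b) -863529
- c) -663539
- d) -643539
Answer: c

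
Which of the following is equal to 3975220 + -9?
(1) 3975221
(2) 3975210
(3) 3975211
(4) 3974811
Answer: 3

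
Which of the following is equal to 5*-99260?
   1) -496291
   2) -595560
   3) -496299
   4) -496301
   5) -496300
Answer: 5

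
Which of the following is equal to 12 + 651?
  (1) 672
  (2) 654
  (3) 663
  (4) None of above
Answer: 3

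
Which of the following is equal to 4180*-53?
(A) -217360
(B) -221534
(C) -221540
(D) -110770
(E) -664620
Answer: C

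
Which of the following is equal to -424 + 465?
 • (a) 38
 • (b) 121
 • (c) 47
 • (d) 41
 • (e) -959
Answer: d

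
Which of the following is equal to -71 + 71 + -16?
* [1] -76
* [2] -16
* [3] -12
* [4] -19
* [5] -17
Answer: 2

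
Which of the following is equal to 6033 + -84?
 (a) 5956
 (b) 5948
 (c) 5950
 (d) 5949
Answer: d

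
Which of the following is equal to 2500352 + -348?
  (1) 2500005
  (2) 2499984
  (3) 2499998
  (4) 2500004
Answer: 4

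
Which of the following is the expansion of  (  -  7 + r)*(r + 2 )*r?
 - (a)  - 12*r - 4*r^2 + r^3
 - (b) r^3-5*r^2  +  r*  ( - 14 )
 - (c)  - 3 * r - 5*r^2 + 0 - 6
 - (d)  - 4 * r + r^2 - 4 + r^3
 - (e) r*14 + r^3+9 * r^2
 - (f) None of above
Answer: b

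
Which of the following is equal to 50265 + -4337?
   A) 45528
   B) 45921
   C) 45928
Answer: C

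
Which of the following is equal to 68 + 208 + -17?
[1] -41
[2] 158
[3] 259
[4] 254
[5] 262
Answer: 3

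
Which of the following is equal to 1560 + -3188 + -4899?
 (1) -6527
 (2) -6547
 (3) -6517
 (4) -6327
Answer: 1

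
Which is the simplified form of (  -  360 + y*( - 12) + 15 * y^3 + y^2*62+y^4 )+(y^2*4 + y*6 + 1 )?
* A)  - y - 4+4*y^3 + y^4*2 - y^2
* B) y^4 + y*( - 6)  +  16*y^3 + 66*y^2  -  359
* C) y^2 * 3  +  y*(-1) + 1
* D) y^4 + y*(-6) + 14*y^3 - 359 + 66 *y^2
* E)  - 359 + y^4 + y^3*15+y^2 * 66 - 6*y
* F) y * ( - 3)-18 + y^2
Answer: E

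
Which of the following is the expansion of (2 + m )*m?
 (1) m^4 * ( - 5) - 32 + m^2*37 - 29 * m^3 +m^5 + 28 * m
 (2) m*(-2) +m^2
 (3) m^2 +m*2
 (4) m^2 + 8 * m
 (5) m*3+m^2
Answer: 3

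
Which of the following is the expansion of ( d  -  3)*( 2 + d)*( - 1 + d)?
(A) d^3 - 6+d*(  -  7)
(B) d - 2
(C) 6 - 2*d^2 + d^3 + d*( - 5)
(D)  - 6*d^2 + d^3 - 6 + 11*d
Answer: C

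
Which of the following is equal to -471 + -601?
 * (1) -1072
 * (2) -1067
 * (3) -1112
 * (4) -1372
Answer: 1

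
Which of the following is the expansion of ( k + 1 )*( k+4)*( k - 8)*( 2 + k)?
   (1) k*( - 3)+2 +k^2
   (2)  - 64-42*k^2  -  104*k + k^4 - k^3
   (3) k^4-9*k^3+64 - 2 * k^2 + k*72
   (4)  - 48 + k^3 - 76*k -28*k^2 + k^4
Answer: 2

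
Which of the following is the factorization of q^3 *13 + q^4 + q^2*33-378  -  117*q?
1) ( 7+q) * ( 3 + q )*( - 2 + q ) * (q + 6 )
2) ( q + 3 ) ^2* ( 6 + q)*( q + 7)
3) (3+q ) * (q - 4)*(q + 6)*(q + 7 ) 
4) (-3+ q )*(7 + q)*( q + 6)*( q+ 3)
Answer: 4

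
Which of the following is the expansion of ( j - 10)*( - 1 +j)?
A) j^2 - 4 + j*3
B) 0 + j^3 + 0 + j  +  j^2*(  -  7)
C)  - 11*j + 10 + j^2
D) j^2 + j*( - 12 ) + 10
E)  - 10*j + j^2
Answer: C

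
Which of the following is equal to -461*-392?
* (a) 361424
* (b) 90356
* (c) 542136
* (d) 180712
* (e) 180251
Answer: d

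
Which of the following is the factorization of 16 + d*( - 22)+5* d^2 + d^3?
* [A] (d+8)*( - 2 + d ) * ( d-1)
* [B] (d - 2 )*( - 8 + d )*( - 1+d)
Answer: A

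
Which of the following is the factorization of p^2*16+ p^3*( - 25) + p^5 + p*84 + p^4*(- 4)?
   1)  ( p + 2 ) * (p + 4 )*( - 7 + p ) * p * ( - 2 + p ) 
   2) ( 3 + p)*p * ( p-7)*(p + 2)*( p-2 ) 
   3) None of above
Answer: 2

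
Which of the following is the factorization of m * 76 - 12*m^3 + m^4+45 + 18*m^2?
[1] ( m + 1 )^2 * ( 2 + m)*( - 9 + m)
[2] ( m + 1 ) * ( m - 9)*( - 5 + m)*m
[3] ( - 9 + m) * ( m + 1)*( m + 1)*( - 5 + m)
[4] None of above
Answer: 3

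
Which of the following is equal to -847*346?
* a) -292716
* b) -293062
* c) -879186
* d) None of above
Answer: b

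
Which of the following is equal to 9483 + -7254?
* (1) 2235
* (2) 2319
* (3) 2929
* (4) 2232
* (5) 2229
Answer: 5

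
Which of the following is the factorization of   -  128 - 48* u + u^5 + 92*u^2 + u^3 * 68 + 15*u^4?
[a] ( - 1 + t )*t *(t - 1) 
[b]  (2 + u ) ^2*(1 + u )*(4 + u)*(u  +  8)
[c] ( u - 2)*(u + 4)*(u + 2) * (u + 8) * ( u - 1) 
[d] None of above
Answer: d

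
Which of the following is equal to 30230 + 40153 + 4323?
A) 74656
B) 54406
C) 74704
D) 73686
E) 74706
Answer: E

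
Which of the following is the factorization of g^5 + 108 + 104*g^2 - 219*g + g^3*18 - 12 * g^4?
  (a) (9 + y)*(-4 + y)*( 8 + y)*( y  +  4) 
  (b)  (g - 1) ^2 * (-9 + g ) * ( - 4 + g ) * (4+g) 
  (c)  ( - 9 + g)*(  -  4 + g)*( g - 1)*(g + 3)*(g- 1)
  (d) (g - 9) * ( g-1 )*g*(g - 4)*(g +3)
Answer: c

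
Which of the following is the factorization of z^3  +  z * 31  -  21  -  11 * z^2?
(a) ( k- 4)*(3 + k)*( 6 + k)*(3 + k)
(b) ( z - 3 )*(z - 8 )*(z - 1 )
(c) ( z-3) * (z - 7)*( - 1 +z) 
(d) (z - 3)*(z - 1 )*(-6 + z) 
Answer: c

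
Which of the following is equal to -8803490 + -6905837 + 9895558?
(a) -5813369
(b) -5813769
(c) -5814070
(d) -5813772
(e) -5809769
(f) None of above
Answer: b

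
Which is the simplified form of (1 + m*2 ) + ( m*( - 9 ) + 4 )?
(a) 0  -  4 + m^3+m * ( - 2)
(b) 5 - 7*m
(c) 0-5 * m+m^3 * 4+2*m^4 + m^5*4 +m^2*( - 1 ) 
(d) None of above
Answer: b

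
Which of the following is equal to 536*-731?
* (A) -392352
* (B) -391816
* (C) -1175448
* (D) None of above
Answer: B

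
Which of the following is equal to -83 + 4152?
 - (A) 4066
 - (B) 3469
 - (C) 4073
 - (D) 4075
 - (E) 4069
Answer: E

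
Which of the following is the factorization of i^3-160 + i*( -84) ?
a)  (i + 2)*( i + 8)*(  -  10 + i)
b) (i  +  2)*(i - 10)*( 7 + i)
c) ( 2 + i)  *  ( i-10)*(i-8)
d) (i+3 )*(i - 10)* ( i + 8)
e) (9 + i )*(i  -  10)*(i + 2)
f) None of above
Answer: a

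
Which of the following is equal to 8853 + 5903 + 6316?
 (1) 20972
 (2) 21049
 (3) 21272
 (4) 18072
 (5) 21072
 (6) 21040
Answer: 5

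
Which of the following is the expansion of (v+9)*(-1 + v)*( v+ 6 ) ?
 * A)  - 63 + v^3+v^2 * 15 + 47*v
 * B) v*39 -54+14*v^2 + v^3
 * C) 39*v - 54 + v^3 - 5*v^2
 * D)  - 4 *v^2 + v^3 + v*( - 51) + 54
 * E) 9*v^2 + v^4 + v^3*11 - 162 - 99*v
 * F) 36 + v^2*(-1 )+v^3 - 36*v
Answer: B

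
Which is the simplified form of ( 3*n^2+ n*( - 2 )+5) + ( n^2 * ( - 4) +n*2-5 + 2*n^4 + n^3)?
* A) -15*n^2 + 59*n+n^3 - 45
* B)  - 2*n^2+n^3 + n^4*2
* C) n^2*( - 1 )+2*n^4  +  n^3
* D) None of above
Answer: C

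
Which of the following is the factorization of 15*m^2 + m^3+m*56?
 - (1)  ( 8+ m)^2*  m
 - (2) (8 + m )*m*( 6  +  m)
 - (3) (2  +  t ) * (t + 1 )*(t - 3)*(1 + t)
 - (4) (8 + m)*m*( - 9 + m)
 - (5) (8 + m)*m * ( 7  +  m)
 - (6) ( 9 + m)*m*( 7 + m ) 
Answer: 5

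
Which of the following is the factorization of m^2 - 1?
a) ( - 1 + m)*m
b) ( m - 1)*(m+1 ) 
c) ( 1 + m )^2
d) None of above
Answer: b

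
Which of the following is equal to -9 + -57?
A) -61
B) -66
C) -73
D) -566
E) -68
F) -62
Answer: B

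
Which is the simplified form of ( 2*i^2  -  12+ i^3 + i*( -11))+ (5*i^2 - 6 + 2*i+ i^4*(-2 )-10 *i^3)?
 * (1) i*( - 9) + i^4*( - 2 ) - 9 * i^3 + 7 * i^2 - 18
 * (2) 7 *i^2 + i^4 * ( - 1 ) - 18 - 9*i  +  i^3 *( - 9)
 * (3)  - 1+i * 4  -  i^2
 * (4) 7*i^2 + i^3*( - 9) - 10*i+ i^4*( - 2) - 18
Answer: 1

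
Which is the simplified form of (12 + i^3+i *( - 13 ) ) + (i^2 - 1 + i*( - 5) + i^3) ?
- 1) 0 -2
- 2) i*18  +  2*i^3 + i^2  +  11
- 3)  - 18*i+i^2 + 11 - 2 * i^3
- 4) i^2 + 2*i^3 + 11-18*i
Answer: 4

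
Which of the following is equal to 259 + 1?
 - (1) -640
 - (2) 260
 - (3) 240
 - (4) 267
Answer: 2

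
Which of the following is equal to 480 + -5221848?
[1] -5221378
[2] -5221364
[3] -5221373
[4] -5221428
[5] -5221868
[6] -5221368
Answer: 6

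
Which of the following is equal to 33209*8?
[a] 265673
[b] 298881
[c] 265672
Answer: c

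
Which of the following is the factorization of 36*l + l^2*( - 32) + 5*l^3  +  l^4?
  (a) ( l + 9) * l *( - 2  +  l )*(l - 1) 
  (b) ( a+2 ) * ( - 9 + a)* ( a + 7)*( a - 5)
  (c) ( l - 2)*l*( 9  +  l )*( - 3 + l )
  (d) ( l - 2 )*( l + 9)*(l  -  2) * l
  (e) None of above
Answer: d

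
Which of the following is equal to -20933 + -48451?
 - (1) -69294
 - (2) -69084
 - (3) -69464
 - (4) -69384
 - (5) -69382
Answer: 4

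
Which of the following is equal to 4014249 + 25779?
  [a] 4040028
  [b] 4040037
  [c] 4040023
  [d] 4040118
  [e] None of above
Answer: a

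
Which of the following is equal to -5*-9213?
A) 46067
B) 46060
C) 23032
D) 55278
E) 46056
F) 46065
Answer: F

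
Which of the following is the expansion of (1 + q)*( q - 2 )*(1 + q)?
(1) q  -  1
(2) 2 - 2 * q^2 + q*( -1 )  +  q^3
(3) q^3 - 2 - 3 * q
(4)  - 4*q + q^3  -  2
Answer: 3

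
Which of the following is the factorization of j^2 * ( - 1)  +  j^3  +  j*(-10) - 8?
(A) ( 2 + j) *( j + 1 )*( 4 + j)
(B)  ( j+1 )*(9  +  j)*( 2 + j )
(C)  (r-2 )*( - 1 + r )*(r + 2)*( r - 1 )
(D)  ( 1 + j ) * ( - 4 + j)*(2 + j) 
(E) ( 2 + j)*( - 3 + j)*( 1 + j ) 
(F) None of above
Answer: D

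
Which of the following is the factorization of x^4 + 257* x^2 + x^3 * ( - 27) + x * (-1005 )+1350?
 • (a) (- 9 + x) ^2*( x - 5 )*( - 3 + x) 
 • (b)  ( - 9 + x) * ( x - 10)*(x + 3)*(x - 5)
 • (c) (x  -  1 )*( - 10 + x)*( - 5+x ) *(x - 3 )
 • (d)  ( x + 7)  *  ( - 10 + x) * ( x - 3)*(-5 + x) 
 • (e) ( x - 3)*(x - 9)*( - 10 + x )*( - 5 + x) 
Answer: e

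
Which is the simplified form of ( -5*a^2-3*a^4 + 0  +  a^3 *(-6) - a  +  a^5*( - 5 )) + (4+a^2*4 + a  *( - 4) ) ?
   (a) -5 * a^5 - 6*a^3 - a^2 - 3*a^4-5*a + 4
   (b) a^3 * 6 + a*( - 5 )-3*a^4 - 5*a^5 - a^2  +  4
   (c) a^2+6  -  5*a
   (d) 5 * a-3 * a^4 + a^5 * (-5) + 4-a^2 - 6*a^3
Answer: a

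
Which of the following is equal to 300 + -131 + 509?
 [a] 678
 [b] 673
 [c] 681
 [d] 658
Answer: a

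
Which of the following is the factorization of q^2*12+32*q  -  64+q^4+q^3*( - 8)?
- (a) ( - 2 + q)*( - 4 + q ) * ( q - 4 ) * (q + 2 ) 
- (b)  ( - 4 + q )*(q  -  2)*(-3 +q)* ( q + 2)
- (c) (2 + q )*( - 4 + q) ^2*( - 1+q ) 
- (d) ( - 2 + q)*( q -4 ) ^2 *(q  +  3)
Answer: a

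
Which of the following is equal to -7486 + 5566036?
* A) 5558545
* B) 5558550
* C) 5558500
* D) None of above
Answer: B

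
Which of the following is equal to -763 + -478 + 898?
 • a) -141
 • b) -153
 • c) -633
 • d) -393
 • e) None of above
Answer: e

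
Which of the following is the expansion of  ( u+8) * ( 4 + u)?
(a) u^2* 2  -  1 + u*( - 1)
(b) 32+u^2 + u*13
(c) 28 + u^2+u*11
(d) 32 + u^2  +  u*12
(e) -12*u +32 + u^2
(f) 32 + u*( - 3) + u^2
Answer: d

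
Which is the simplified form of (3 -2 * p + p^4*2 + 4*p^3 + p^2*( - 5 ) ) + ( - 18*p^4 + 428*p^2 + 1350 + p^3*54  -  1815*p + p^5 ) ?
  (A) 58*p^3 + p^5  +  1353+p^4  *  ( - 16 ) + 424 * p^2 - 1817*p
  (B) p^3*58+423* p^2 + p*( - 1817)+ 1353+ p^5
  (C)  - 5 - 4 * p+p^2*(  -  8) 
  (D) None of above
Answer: D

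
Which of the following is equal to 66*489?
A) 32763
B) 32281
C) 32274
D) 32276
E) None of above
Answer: C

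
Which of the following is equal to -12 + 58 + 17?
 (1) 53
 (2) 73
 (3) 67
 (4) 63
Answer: 4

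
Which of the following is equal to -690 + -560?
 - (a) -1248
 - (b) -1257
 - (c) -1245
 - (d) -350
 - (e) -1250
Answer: e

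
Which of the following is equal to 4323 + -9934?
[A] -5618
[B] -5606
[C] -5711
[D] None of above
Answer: D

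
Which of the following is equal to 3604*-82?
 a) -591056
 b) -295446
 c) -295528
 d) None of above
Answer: c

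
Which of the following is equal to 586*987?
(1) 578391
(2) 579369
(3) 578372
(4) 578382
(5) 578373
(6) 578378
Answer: 4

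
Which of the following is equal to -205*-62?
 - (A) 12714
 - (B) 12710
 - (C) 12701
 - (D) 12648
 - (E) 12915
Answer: B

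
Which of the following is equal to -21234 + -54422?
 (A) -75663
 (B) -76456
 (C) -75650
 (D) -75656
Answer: D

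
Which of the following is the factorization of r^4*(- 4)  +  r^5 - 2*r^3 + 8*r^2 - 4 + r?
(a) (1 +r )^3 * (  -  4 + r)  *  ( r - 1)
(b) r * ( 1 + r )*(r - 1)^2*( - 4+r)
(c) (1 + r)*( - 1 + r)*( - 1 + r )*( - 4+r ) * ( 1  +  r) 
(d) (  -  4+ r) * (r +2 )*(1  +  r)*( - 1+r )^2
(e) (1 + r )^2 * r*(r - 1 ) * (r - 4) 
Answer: c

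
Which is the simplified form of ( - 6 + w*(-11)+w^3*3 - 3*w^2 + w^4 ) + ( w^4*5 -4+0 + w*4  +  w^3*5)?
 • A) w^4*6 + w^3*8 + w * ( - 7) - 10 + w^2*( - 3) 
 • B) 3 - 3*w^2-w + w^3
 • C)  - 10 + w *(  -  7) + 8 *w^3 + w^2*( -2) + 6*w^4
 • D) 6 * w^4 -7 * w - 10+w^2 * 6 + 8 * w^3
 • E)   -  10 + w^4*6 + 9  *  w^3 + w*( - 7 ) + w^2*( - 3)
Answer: A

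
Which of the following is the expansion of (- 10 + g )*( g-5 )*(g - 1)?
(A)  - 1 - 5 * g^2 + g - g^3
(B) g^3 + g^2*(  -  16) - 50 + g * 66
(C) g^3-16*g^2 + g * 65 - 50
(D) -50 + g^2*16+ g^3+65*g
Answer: C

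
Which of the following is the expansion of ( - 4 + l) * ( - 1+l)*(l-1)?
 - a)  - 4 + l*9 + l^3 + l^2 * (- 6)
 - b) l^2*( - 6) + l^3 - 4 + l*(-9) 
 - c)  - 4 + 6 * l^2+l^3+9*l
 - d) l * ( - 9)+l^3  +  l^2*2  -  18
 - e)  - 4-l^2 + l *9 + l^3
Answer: a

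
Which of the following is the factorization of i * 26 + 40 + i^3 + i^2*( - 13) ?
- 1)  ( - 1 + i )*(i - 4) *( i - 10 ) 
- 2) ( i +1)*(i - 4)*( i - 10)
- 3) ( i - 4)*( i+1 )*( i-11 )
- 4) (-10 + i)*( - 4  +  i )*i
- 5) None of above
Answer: 2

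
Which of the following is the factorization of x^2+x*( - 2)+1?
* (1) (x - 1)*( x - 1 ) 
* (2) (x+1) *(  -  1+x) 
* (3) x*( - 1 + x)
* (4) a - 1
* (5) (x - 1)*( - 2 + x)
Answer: 1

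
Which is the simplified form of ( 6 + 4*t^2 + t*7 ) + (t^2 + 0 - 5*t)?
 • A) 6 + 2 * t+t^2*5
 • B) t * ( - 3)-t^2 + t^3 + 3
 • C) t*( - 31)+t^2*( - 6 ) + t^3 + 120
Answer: A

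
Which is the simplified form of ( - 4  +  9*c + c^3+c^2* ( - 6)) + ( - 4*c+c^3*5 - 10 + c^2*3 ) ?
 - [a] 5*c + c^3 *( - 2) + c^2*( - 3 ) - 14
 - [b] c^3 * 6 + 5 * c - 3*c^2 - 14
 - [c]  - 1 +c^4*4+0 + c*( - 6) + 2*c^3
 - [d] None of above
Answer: b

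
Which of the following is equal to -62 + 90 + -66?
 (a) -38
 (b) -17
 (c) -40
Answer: a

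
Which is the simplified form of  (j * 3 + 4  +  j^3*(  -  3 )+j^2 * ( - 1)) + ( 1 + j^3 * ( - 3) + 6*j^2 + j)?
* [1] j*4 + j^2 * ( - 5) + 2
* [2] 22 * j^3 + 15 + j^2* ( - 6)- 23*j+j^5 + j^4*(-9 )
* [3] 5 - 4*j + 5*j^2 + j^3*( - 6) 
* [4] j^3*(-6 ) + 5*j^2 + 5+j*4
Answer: 4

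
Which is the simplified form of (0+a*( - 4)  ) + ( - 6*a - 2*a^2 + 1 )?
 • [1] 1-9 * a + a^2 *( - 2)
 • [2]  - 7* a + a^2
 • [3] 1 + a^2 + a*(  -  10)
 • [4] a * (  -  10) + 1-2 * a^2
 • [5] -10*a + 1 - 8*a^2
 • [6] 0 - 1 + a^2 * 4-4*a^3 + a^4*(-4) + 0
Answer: 4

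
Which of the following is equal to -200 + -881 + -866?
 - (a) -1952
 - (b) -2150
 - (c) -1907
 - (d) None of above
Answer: d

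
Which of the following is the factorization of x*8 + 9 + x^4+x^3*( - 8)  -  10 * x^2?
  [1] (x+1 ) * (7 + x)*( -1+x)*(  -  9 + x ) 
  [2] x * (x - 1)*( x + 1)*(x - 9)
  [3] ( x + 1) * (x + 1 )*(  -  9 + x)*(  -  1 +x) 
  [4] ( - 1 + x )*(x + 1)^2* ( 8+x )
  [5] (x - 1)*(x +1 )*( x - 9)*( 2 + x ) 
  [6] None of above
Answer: 3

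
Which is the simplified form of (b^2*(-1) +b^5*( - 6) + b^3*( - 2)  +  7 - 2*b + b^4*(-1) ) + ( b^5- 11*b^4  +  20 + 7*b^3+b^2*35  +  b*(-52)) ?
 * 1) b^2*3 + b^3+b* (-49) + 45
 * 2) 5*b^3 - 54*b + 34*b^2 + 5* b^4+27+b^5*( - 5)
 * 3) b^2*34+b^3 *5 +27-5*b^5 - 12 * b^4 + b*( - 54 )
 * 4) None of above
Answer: 3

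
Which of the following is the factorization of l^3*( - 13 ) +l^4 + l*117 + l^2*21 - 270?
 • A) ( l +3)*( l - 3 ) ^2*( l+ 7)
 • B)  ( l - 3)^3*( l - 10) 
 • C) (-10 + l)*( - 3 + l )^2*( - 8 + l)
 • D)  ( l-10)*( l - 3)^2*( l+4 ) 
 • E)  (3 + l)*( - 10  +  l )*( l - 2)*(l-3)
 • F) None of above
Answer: F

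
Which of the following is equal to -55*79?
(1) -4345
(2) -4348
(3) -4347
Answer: 1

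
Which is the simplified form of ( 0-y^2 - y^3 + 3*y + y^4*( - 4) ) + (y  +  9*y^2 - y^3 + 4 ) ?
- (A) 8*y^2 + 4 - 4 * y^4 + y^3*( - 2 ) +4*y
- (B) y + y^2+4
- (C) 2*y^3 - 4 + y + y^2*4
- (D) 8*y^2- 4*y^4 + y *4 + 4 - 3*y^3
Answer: A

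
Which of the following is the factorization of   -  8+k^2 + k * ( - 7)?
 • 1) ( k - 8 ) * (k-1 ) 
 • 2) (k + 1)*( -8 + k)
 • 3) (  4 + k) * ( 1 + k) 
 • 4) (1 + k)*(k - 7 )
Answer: 2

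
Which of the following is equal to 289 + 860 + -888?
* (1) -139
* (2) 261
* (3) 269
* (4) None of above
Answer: 2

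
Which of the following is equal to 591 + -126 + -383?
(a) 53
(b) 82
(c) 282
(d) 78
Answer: b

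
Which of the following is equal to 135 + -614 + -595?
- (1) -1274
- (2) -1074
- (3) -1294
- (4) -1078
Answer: 2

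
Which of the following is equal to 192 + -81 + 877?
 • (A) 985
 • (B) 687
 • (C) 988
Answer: C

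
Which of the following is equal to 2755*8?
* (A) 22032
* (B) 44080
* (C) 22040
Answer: C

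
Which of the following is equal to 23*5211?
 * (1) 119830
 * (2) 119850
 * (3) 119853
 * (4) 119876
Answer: 3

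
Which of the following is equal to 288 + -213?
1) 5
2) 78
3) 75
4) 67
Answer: 3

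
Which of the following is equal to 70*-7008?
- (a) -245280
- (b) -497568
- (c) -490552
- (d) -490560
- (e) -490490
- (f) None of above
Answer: d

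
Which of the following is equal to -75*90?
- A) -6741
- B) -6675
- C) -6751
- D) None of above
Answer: D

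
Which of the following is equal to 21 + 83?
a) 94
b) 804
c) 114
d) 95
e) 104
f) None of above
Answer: e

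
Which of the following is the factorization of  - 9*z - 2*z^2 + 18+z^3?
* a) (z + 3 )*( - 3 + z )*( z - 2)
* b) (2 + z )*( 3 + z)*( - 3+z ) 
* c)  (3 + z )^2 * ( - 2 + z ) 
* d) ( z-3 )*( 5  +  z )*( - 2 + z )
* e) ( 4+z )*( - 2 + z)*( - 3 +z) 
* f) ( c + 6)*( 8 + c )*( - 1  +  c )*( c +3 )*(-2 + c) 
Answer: a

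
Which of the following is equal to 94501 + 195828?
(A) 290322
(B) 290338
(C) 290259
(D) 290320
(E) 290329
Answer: E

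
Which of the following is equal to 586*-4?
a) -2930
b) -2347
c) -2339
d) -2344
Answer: d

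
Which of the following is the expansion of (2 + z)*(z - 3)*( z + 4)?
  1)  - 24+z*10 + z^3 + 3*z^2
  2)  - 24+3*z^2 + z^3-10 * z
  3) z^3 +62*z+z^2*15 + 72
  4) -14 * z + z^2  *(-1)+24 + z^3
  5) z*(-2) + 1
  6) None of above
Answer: 2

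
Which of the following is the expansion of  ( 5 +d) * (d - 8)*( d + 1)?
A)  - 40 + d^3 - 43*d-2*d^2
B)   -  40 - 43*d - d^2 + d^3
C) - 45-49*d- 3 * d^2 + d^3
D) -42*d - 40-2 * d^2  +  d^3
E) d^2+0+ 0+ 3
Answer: A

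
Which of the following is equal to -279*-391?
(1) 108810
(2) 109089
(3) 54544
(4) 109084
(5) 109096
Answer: 2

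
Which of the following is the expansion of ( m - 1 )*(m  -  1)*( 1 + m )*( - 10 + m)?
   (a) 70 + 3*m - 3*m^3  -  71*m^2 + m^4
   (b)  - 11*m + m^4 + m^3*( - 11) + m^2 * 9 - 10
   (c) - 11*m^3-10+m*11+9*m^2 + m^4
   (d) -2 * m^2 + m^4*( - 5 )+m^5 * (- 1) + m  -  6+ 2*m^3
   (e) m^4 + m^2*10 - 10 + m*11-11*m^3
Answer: c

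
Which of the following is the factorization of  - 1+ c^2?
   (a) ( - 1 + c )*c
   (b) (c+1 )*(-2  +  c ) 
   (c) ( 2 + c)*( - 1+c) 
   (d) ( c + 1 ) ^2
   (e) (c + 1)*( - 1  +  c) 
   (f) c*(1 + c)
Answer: e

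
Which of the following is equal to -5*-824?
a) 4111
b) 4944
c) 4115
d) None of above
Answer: d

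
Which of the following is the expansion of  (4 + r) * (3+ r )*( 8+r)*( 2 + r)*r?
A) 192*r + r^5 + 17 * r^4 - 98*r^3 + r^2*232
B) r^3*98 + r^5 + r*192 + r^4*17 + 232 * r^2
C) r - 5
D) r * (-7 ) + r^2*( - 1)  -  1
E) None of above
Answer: B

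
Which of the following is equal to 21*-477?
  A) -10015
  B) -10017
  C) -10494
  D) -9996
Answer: B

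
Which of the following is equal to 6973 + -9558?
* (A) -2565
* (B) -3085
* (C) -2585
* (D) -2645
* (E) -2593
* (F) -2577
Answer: C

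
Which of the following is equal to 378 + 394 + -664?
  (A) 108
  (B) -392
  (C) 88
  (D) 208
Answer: A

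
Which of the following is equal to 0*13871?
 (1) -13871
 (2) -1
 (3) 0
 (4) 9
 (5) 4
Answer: 3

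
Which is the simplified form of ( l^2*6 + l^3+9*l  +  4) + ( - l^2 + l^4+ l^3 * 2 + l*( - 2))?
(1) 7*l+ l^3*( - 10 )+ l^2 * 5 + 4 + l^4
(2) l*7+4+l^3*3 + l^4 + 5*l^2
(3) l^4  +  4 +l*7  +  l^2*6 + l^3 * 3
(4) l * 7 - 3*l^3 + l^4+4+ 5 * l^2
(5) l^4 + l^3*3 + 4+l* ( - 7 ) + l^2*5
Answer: 2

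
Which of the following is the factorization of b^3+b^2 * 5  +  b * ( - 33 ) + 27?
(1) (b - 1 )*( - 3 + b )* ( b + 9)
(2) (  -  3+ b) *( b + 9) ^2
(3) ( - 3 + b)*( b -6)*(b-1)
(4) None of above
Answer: 1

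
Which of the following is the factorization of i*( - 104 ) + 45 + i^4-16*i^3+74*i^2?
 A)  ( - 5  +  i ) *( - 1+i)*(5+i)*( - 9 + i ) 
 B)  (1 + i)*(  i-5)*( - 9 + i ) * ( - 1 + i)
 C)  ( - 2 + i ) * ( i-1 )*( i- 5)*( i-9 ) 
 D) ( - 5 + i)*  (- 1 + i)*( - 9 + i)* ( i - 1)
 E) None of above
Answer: D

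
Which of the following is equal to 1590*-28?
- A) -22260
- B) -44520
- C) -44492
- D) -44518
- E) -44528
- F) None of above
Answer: B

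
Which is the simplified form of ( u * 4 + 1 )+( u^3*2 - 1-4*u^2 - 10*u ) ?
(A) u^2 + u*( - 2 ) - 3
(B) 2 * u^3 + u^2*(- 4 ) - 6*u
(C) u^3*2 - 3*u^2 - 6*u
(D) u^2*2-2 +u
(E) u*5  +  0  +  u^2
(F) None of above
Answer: B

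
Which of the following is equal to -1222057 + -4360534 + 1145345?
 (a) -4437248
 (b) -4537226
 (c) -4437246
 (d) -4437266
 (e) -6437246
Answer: c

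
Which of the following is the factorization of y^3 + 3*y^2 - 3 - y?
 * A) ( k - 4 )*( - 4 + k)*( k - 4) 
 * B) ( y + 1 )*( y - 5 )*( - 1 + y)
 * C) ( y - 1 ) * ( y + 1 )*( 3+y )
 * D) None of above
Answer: C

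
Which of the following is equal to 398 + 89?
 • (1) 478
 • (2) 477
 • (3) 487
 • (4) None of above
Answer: 3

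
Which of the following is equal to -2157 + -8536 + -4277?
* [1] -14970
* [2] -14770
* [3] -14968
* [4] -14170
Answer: 1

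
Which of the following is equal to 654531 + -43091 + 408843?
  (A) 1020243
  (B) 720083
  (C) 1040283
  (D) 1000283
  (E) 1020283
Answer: E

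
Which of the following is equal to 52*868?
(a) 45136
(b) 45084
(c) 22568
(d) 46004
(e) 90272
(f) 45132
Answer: a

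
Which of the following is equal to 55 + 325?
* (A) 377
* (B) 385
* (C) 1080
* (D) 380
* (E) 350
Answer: D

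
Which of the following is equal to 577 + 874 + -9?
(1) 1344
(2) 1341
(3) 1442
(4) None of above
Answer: 3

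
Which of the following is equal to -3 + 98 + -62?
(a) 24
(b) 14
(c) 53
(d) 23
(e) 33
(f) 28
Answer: e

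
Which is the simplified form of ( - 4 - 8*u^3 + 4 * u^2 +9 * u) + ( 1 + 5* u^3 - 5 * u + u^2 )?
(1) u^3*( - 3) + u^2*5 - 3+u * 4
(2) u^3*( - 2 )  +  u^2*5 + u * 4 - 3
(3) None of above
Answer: 1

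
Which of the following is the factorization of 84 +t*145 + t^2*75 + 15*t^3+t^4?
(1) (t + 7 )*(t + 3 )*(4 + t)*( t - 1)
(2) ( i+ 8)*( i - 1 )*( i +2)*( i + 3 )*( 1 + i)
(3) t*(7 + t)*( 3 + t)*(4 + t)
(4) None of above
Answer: 4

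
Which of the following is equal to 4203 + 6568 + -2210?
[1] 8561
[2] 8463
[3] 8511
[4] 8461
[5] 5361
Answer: 1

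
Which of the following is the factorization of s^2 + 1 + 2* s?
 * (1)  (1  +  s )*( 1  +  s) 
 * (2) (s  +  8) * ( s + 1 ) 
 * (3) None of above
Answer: 1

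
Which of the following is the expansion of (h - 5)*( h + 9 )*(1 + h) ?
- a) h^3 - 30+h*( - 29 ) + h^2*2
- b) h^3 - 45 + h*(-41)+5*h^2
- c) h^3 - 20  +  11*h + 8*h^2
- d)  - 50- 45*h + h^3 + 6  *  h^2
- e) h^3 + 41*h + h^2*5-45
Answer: b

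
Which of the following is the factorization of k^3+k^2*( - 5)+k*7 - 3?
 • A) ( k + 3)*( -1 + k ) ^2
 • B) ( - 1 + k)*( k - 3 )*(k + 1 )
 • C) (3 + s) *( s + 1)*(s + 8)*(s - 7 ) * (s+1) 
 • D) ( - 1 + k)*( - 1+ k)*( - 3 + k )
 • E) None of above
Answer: D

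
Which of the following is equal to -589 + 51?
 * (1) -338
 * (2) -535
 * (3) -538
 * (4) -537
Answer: 3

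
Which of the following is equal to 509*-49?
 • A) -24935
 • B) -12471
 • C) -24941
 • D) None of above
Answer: C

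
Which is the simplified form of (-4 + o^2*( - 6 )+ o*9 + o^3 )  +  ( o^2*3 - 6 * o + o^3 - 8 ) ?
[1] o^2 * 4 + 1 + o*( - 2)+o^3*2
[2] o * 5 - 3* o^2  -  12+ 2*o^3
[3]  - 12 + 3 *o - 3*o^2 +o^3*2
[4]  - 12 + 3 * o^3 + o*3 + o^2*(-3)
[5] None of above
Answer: 3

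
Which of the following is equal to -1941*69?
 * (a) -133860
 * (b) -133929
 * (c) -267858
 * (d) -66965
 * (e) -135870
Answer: b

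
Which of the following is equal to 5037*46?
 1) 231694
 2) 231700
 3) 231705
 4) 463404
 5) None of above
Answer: 5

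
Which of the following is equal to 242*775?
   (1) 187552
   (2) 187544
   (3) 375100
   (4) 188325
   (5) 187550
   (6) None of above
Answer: 5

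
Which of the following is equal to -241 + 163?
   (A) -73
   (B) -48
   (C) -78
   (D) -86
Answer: C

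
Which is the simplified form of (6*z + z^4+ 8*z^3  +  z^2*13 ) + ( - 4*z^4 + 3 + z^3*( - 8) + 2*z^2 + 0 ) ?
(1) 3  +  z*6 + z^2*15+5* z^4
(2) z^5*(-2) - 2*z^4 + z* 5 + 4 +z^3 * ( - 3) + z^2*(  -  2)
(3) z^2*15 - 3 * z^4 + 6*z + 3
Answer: 3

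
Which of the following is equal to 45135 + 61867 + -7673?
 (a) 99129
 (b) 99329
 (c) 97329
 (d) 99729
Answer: b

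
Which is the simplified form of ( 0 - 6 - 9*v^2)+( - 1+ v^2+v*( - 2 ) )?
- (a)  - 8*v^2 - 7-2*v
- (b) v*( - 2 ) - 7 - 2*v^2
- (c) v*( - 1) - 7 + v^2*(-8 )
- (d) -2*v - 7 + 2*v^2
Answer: a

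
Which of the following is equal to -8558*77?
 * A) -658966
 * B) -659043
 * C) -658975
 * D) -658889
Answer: A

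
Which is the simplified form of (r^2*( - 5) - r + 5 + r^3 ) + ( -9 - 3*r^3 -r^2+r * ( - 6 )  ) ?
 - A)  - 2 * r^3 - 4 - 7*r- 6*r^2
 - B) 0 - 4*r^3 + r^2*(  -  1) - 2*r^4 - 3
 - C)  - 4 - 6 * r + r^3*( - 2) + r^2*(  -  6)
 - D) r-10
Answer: A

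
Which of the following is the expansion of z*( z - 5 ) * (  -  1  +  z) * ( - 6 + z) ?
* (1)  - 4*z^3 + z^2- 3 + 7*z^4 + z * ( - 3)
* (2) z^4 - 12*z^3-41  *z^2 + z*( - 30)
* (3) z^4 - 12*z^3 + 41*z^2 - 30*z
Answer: 3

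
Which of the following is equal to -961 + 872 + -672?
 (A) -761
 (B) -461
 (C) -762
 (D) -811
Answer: A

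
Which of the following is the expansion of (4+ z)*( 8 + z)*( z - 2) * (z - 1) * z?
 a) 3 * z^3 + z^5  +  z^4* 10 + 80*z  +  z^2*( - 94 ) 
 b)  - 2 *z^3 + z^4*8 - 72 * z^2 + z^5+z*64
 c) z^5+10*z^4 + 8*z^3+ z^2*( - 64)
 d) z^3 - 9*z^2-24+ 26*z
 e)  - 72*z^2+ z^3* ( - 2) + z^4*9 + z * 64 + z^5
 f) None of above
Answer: e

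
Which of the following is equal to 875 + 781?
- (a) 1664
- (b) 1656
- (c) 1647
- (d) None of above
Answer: b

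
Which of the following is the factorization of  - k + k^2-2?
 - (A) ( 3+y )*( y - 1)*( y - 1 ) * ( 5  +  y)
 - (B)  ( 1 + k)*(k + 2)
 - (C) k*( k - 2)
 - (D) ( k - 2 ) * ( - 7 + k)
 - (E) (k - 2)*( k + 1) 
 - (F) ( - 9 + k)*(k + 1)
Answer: E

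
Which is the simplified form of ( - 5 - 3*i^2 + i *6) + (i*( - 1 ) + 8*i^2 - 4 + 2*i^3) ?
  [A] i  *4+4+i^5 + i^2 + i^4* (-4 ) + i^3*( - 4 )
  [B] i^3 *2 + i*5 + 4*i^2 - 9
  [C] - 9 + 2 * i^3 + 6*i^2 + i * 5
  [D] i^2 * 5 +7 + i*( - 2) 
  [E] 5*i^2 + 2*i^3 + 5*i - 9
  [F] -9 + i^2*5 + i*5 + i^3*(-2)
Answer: E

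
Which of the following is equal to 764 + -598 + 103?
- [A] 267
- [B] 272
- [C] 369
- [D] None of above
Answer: D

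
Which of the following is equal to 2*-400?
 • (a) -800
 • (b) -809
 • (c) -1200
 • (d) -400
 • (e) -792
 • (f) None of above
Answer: a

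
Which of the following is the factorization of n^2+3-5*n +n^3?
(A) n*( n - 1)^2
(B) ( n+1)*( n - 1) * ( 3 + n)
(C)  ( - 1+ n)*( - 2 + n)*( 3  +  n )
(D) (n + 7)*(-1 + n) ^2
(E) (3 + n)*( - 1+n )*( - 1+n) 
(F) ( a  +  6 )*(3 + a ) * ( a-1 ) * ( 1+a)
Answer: E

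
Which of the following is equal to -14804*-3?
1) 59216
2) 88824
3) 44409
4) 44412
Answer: 4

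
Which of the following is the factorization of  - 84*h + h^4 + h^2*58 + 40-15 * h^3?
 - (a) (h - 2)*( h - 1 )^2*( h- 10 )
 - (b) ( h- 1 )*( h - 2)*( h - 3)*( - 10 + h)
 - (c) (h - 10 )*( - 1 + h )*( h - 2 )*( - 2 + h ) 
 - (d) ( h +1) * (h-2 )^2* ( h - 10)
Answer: c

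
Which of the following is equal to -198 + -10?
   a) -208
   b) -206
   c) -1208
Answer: a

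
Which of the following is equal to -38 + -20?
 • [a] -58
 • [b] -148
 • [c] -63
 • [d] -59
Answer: a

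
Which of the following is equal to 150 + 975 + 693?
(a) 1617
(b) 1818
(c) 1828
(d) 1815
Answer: b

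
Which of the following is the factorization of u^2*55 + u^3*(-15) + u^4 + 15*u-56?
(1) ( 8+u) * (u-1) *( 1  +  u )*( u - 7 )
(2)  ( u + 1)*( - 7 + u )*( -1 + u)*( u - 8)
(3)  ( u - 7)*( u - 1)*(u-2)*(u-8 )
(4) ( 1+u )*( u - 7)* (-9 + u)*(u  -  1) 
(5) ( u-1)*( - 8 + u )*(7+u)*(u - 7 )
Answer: 2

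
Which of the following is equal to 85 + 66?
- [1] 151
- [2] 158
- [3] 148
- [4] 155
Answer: 1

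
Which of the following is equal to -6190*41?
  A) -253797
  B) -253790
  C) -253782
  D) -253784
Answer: B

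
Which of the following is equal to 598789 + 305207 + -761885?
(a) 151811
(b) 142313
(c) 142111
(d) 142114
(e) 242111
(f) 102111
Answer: c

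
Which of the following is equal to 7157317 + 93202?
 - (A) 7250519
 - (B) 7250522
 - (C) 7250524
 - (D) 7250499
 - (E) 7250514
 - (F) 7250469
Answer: A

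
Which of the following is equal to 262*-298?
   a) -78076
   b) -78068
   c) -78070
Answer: a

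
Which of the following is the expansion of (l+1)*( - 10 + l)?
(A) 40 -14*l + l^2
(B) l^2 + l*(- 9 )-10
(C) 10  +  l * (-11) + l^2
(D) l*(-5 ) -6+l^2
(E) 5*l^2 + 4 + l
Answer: B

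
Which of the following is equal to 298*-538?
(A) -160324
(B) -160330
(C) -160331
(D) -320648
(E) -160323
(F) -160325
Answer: A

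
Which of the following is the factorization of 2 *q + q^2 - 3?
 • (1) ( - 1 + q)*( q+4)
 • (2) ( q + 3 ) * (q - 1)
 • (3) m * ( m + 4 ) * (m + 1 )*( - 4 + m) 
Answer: 2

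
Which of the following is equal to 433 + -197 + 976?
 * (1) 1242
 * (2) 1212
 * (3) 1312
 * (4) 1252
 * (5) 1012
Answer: 2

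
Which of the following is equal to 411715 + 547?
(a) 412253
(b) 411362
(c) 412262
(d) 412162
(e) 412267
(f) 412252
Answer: c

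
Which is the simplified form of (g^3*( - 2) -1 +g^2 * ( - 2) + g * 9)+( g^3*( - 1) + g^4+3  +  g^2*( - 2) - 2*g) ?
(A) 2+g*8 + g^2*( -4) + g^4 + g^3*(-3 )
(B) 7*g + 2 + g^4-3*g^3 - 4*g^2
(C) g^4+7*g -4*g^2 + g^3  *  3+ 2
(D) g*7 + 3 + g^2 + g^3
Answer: B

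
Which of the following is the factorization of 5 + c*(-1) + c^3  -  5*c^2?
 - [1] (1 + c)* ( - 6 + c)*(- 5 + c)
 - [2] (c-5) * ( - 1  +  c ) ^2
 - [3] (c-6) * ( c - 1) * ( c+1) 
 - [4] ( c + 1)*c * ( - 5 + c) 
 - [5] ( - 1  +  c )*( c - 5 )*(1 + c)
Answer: 5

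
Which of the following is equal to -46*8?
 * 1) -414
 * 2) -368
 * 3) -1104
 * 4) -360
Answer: 2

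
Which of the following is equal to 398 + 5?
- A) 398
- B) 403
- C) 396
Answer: B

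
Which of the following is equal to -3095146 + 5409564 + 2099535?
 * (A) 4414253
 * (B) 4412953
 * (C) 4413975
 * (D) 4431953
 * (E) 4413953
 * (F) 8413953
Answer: E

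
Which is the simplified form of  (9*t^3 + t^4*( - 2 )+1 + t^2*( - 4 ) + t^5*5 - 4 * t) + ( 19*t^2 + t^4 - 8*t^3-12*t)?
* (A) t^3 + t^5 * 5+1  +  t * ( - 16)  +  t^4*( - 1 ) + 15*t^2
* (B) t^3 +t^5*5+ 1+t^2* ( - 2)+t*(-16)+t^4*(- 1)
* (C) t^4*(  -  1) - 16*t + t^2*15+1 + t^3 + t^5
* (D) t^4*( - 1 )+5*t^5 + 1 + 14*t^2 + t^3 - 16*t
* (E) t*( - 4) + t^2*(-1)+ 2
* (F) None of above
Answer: A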